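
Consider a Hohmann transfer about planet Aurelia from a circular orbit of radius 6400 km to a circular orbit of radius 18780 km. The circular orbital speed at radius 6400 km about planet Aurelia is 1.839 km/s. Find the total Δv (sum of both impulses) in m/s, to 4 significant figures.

Δv = 715.2 m/s

From the circular-orbit relation v² = μ/r at r = 6400 km: μ = v²r = (1.839)² × 6400 = 21644.3 km³/s².
Semi-major axis of the transfer orbit: a_t = (6400 + 18780)/2 = 12590 km.
At r₁ the circular-orbit speed is v₁ = √(μ/r₁) = 1.83900 km/s.
On the transfer ellipse at r₁, vis-viva equation gives v_p = √[μ(2/r₁ − 1/a_t)] = 2.24604 km/s.
First burn Δv₁ = |v_p − v₁| = 0.40704 km/s.
Circular speed at r₂: v₂ = √(μ/r₂) = 1.07355 km/s.
Transfer-orbit speed at r₂: v_a = √[μ(2/r₂ − 1/a_t)] = 0.765422 km/s.
Second burn Δv₂ = |v₂ − v_a| = 0.30813 km/s.
Total Δv = Δv₁ + Δv₂ = 0.7152 km/s.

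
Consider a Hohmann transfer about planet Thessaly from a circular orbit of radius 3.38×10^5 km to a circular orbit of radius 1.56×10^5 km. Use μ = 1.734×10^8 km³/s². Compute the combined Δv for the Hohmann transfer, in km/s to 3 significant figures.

Transfer-ellipse semi-major axis a_t = (r₁ + r₂)/2 = (3.380×10^5 + 1.560×10^5)/2 = 2.470×10^5 km.
At r₁ the circular-orbit speed is v₁ = √(μ/r₁) = 22.65 km/s.
On the transfer ellipse at r₁, vis-viva gives v_a = √[μ(2/r₁ − 1/a_t)] = 18.00 km/s.
First burn Δv₁ = |v_a − v₁| = 4.650 km/s.
At r₂, v₂ = √(μ/r₂) = 33.340 km/s.
Transfer-orbit speed at r₂: v_p = √[μ(2/r₂ − 1/a_t)] = 39.001 km/s.
Second burn Δv₂ = |v₂ − v_p| = 5.661 km/s.
Total Δv = Δv₁ + Δv₂ = 10.31 km/s.

Δv = 10.3 km/s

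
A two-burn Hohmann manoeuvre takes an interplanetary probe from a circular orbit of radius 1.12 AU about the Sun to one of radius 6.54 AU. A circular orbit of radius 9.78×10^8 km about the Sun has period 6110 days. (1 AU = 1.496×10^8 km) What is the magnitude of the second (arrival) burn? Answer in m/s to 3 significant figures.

From Kepler's third law T² = 4π²r³/μ at r = 9.78×10^8 km, T = 6110 days = 6110 × 86400 s = 5.27904×10^8 s: μ = 4π²r³/T² = 1.32515×10^11 km³/s².
In km: r₁ = 1.12 × 1.496×10^8 = 1.67552×10^8 km; r₂ = 6.54 × 1.496×10^8 = 9.78384×10^8 km.
Semi-major axis of the transfer orbit: a_t = (1.67552×10^8 + 9.78384×10^8)/2 = 5.72968×10^8 km.
On the circular orbit at r = 9.78384×10^8 km, v_c = √(μ/r) = 11.638 km/s.
Transfer-orbit speed at the same r (vis-viva, a = a_t): v_t = √[μ(2/r − 1/a_t)] = 6.2934 km/s.
Δv₂ = |v_t − v_c| = |6.2934 − 11.638| = 5.345 km/s.

Δv₂ = 5340 m/s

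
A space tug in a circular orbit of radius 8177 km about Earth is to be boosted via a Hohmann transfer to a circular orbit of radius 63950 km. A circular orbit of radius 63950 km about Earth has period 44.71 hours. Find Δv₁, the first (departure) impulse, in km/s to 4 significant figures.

Δv₁ = 2.315 km/s

From Kepler's third law T² = 4π²r³/μ at r = 63950 km, T = 44.71 hours = 44.71 × 3600 s = 1.60956×10^5 s: μ = 4π²r³/T² = 3.98536×10^5 km³/s².
Transfer-ellipse semi-major axis a_t = (r₁ + r₂)/2 = (8177 + 63950)/2 = 36063.5 km.
Circular speed at r = 8177 km: v_c = √(μ/r) = 6.9813 km/s.
Vis-viva on the transfer ellipse at r = 8177 km gives v_t = √[μ(2/r − 1/a_t)] = 9.2966 km/s.
Δv₁ = |v_t − v_c| = |9.2966 − 6.9813| = 2.315 km/s.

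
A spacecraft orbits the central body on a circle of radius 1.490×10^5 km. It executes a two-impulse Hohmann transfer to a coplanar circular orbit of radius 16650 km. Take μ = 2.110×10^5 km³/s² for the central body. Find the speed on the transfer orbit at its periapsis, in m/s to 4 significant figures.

v = 4775 m/s

Transfer-ellipse semi-major axis a_t = (r₁ + r₂)/2 = (1.490×10^5 + 16650)/2 = 82825 km.
At periapsis, r = 16650 km.
From the vis-viva equation, v = √[μ(2/r − 1/a_t)] = 4.775 km/s.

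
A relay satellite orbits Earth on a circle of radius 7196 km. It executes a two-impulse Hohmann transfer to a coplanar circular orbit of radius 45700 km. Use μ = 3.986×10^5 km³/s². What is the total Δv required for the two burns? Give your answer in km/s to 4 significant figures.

Δv = 3.754 km/s

The Hohmann ellipse has a_t = (r₁ + r₂)/2 = 26448 km.
At r₁ the circular-orbit speed is v₁ = √(μ/r₁) = 7.4426 km/s.
On the transfer ellipse at r₁, v² = μ(2/r − 1/a) gives v_p = √[μ(2/r₁ − 1/a_t)] = 9.7833 km/s.
First burn Δv₁ = |v_p − v₁| = 2.341 km/s.
At r₂, v₂ = √(μ/r₂) = 2.953 km/s.
Transfer-orbit speed at r₂: v_a = √[μ(2/r₂ − 1/a_t)] = 1.540 km/s.
Second burn Δv₂ = |v₂ − v_a| = 1.413 km/s.
Δv = Δv₁ + Δv₂ = 2.341 + 1.413 = 3.754 km/s.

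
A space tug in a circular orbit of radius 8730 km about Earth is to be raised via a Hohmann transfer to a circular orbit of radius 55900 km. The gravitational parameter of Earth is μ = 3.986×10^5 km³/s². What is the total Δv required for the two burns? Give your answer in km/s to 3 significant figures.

Δv = 3.41 km/s

Semi-major axis of the transfer orbit: a_t = (8730 + 55900)/2 = 32315 km.
At r₁ the circular-orbit speed is v₁ = √(μ/r₁) = 6.757 km/s.
On the transfer ellipse at r₁, v² = μ(2/r − 1/a) gives v_p = √[μ(2/r₁ − 1/a_t)] = 8.887 km/s.
First burn Δv₁ = |v_p − v₁| = 2.130 km/s.
Circular speed at r₂: v₂ = √(μ/r₂) = 2.670 km/s.
Transfer-orbit speed at r₂: v_a = √[μ(2/r₂ − 1/a_t)] = 1.388 km/s.
Second burn Δv₂ = |v₂ − v_a| = 1.282 km/s.
Total Δv = Δv₁ + Δv₂ = 3.412 km/s.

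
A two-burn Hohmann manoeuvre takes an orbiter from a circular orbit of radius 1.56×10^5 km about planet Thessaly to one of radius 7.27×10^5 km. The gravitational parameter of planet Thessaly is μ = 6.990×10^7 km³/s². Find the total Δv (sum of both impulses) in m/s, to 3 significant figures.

Δv = 9970 m/s

The Hohmann ellipse has a_t = (r₁ + r₂)/2 = 4.415×10^5 km.
At r₁ the circular-orbit speed is v₁ = √(μ/r₁) = 21.168 km/s.
On the transfer ellipse at r₁, vis-viva equation gives v_p = √[μ(2/r₁ − 1/a_t)] = 27.163 km/s.
First burn Δv₁ = |v_p − v₁| = 5.995 km/s.
Circular speed at r₂: v₂ = √(μ/r₂) = 9.806 km/s.
Transfer-orbit speed at r₂: v_a = √[μ(2/r₂ − 1/a_t)] = 5.829 km/s.
Second burn Δv₂ = |v₂ − v_a| = 3.977 km/s.
Δv = Δv₁ + Δv₂ = 5.995 + 3.977 = 9.972 km/s.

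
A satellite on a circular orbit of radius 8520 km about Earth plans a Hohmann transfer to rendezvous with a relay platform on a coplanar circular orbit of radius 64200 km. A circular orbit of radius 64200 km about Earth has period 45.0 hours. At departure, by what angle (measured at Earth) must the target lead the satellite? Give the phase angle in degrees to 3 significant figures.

φ = 103°

From Kepler's third law T² = 4π²r³/μ at r = 64200 km, T = 45.0 hours = 45.0 × 3600 s = 1.620×10^5 s: μ = 4π²r³/T² = 3.98047×10^5 km³/s².
Transfer-ellipse semi-major axis a_t = (r₁ + r₂)/2 = (8520 + 64200)/2 = 36360 km.
Transfer time t = π√(a_t³/μ) = 34520 s.
Target angular speed ω₂ = √(μ/r₂³) = 3.879×10^-5 rad/s.
Angle swept by the target during transfer: ω₂·t = 1.339 rad = 76.72°.
The satellite traverses 180° on the transfer ellipse, so the target must lead by 180° − 76.72° = 103°.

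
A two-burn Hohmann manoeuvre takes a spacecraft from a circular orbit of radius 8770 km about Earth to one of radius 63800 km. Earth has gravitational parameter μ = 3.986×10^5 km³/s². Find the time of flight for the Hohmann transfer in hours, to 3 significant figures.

t = 9.55 hours

Semi-major axis of the transfer orbit: a_t = (8770 + 63800)/2 = 36285 km.
By Kepler's third law the transfer-orbit period is T = 2π√(a_t³/μ), so t = T/2 = 34390 s.
Converting: 34390 s ÷ 3600 s/hour = 9.55 hours.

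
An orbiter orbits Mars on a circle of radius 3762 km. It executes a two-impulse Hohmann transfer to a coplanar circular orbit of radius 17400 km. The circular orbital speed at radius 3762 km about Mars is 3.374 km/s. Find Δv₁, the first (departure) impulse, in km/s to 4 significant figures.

From the circular-orbit relation v² = μ/r at r = 3762 km: μ = v²r = (3.374)² × 3762 = 42826.1 km³/s².
Semi-major axis of the transfer orbit: a_t = (3762 + 17400)/2 = 10581 km.
Circular speed at r = 3762 km: v_c = √(μ/r) = 3.3740 km/s.
Transfer-orbit speed at the same r (vis-viva, a = a_t): v_t = √[μ(2/r − 1/a_t)] = 4.3267 km/s.
Δv₁ = |v_t − v_c| = |4.3267 − 3.3740| = 0.9527 km/s.

Δv₁ = 0.9527 km/s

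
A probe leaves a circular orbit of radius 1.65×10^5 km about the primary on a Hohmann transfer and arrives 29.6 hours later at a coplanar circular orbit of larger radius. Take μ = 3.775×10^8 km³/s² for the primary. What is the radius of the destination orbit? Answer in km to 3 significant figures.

r₂ = 1.35×10^6 km

Transfer time t = 29.6 hours = 1.0656×10^5 s, and t = π√(a_t³/μ).
So a_t = (μ t²/π²)^(1/3) = (3.775×10^8 × (1.0656×10^5)² / π²)^(1/3) = 7.5730×10^5 km.
Since a_t = (r₁ + r₂)/2, r₂ = 2a_t − r₁ = 2×7.5730×10^5 − 1.650×10^5 = 1.3496×10^6 km.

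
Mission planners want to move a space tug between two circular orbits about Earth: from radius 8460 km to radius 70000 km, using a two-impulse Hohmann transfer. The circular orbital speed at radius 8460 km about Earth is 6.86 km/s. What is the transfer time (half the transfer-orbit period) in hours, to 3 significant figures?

t = 10.7 hours

From the circular-orbit relation v² = μ/r at r = 8460 km: μ = v²r = (6.86)² × 8460 = 3.98124×10^5 km³/s².
Semi-major axis of the transfer orbit: a_t = (8460 + 70000)/2 = 39230 km.
By Kepler's third law the transfer-orbit period is T = 2π√(a_t³/μ), so t = T/2 = 38690 s.
Converting: 38690 s ÷ 3600 s/hour = 10.7 hours.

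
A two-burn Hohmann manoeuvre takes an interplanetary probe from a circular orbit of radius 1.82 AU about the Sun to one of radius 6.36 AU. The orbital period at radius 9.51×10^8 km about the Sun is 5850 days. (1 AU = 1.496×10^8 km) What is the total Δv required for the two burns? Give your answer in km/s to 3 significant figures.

Δv = 9.39 km/s

From Kepler's third law T² = 4π²r³/μ at r = 9.51×10^8 km, T = 5850 days = 5850 × 86400 s = 5.0544×10^8 s: μ = 4π²r³/T² = 1.32911×10^11 km³/s².
In km: r₁ = 1.82 × 1.496×10^8 = 2.72272×10^8 km; r₂ = 6.36 × 1.496×10^8 = 9.51456×10^8 km.
The Hohmann ellipse has a_t = (r₁ + r₂)/2 = 6.11864×10^8 km.
Circular speed at r₁: v₁ = √(μ/r₁) = √(1.32911×10^11/2.72272×10^8) = 22.0943 km/s.
Transfer-orbit speed at r₁ (v² = μ(2/r − 1/a)): v_p = √[μ(2/r₁ − 1/a_t)] = 27.5516 km/s.
First burn Δv₁ = |v_p − v₁| = 5.457 km/s.
Circular speed at r₂: v₂ = √(μ/r₂) = 11.819 km/s.
Transfer-orbit speed at r₂: v_a = √[μ(2/r₂ − 1/a_t)] = 7.8843 km/s.
Second burn Δv₂ = |v₂ − v_a| = 3.935 km/s.
Total Δv = Δv₁ + Δv₂ = 9.392 km/s.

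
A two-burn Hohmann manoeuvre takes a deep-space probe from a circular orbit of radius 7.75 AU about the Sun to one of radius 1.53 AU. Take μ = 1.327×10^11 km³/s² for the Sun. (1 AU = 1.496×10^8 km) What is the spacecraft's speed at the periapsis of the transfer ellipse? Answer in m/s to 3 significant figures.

In km: r₁ = 7.75 × 1.496×10^8 = 1.1594×10^9 km; r₂ = 1.53 × 1.496×10^8 = 2.28888×10^8 km.
Transfer-ellipse semi-major axis a_t = (r₁ + r₂)/2 = (1.1594×10^9 + 2.28888×10^8)/2 = 6.94144×10^8 km.
The periapsis of the transfer ellipse is at r = 2.28888×10^8 km.
Vis-viva: v = √[μ(2/r − 1/a_t)] = √[1.327×10^11 × (2/2.28888×10^8 − 1/6.94144×10^8)] = 31.12 km/s.

v = 31100 m/s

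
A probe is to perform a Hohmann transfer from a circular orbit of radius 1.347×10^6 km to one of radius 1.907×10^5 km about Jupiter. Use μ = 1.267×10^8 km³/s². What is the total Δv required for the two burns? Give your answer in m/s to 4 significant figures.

Δv = 13210 m/s

The Hohmann ellipse has a_t = (r₁ + r₂)/2 = 7.6885×10^5 km.
At r₁ the circular-orbit speed is v₁ = √(μ/r₁) = 9.698 km/s.
Transfer-orbit speed at r₁ (vis-viva equation): v_a = √[μ(2/r₁ − 1/a_t)] = 4.830 km/s.
First burn Δv₁ = |v_a − v₁| = 4.868 km/s.
Circular speed at r₂: v₂ = √(μ/r₂) = 25.7758 km/s.
Transfer-orbit speed at r₂: v_p = √[μ(2/r₂ − 1/a_t)] = 34.1174 km/s.
Second burn Δv₂ = |v₂ − v_p| = 8.342 km/s.
Total Δv = Δv₁ + Δv₂ = 13.21 km/s.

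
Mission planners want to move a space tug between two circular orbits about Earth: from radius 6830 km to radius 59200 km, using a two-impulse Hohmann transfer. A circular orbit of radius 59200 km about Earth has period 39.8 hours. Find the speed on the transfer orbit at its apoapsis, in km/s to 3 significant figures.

From Kepler's third law T² = 4π²r³/μ at r = 59200 km, T = 39.8 hours = 39.8 × 3600 s = 1.4328×10^5 s: μ = 4π²r³/T² = 3.98982×10^5 km³/s².
The Hohmann ellipse has a_t = (r₁ + r₂)/2 = 33015 km.
At apoapsis, r = 59200 km.
Vis-viva: v = √[μ(2/r − 1/a_t)] = √[3.98982×10^5 × (2/59200 − 1/33015)] = 1.181 km/s.

v = 1.18 km/s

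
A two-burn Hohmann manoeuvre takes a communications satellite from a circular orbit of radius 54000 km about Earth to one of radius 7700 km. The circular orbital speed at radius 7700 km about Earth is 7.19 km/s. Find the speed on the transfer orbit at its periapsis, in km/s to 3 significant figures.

v = 9.51 km/s

From the circular-orbit relation v² = μ/r at r = 7700 km: μ = v²r = (7.19)² × 7700 = 3.98060×10^5 km³/s².
Transfer-ellipse semi-major axis a_t = (r₁ + r₂)/2 = (54000 + 7700)/2 = 30850 km.
At periapsis, r = 7700 km.
Vis-viva: v = √[μ(2/r − 1/a_t)] = √[3.98060×10^5 × (2/7700 − 1/30850)] = 9.513 km/s.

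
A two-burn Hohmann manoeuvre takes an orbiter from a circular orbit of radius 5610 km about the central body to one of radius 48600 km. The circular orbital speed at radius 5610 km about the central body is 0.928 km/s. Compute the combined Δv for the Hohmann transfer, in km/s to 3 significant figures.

From the circular-orbit relation v² = μ/r at r = 5610 km: μ = v²r = (0.928)² × 5610 = 4831.24 km³/s².
The Hohmann ellipse has a_t = (r₁ + r₂)/2 = 27105 km.
Circular speed at r₁: v₁ = √(μ/r₁) = √(4831.24/5610) = 0.92800 km/s.
On the transfer ellipse at r₁, v² = μ(2/r − 1/a) gives v_p = √[μ(2/r₁ − 1/a_t)] = 1.2426 km/s.
First burn Δv₁ = |v_p − v₁| = 0.3146 km/s.
At r₂, v₂ = √(μ/r₂) = 0.3153 km/s.
Transfer-orbit speed at r₂: v_a = √[μ(2/r₂ − 1/a_t)] = 0.1434 km/s.
Second burn Δv₂ = |v₂ − v_a| = 0.1719 km/s.
Total Δv = Δv₁ + Δv₂ = 0.4865 km/s.

Δv = 0.486 km/s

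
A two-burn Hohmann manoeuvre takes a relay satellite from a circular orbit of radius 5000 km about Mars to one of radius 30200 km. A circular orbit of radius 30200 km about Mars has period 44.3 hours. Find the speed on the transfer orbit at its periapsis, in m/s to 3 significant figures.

v = 3830 m/s

From Kepler's third law T² = 4π²r³/μ at r = 30200 km, T = 44.3 hours = 44.3 × 3600 s = 1.5948×10^5 s: μ = 4π²r³/T² = 42753.1 km³/s².
Transfer-ellipse semi-major axis a_t = (r₁ + r₂)/2 = (5000 + 30200)/2 = 17600 km.
The periapsis of the transfer ellipse is at r = 5000 km.
Vis-viva: v = √[μ(2/r − 1/a_t)] = √[42753.1 × (2/5000 − 1/17600)] = 3.830 km/s.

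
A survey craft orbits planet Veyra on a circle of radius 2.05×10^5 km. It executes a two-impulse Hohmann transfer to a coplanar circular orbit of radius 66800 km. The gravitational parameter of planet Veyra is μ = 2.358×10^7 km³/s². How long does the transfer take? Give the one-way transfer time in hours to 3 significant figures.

Semi-major axis of the transfer orbit: a_t = (2.050×10^5 + 66800)/2 = 1.359×10^5 km.
Transfer time t = π√(a_t³/μ) = π√((1.359×10^5)³ / 2.358×10^7) = 32410 s.
Converting: 32410 s ÷ 3600 s/hour = 9.00 hours.

t = 9.00 hours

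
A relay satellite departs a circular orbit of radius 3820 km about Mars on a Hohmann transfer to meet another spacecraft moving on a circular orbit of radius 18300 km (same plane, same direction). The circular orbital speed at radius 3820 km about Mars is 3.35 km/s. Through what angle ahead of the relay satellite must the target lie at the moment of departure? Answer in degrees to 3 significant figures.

From the circular-orbit relation v² = μ/r at r = 3820 km: μ = v²r = (3.35)² × 3820 = 42869.9 km³/s².
The Hohmann ellipse has a_t = (r₁ + r₂)/2 = 11060 km.
Transfer time t = π√(a_t³/μ) = 17650 s.
The target's mean motion on its circular orbit is ω₂ = √(μ/r₂³) = 8.364×10^-5 rad/s.
Angle swept by the target during transfer: ω₂·t = 1.476 rad = 84.57°.
Arrival is 180° from departure on the ellipse, so φ = 180° − 84.57° = 95.4°.

φ = 95.4°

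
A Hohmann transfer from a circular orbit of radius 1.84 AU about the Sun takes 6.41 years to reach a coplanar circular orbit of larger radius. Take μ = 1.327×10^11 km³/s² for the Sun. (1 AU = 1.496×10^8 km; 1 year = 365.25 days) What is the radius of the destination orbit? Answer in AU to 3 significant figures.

r₂ = 9.11 AU

In km: r₁ = 1.84 × 1.496×10^8 = 2.75264×10^8 km.
Transfer time t = 6.41 years × 365.25 × 86400 s = 2.02284216×10^8 s, and t = π√(a_t³/μ).
So a_t = (μ t²/π²)^(1/3) = (1.327×10^11 × (2.02284216×10^8)² / π²)^(1/3) = 8.1940×10^8 km.
Since a_t = (r₁ + r₂)/2, r₂ = 2a_t − r₁ = 2×8.1940×10^8 − 2.75264×10^8 = 1.363536×10^9 km.
In AU: r₂ = 1.363536×10^9 / 1.496×10^8 = 9.11 AU.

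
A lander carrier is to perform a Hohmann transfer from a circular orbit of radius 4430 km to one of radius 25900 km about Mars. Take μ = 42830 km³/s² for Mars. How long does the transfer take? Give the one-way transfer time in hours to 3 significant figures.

The Hohmann ellipse has a_t = (r₁ + r₂)/2 = 15165 km.
By Kepler's third law the transfer-orbit period is T = 2π√(a_t³/μ), so t = T/2 = 28349 s.
Converting: 28349 s ÷ 3600 s/hour = 7.87 hours.

t = 7.87 hours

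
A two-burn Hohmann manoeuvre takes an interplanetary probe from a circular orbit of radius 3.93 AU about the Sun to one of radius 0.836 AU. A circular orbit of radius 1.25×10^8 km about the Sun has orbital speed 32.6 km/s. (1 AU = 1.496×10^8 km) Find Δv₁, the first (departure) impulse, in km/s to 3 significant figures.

From the circular-orbit relation v² = μ/r at r = 1.25×10^8 km: μ = v²r = (32.6)² × 1.25×10^8 = 1.32845×10^11 km³/s².
In km: r₁ = 3.93 × 1.496×10^8 = 5.87928×10^8 km; r₂ = 0.836 × 1.496×10^8 = 1.250656×10^8 km.
Semi-major axis of the transfer orbit: a_t = (5.87928×10^8 + 1.250656×10^8)/2 = 3.564968×10^8 km.
On the circular orbit at r = 5.87928×10^8 km, v_c = √(μ/r) = 15.0318 km/s.
Transfer-orbit speed at the same r (vis-viva, a = a_t): v_t = √[μ(2/r − 1/a_t)] = 8.90331 km/s.
Δv₁ = |v_t − v_c| = |8.90331 − 15.0318| = 6.128 km/s.

Δv₁ = 6.13 km/s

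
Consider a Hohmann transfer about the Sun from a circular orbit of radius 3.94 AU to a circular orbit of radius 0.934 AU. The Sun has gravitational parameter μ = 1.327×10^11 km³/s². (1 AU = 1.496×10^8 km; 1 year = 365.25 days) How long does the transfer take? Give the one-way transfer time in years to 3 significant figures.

In km: r₁ = 3.94 × 1.496×10^8 = 5.89424×10^8 km; r₂ = 0.934 × 1.496×10^8 = 1.397264×10^8 km.
Semi-major axis of the transfer orbit: a_t = (5.89424×10^8 + 1.397264×10^8)/2 = 3.645752×10^8 km.
Transfer time t = π√(a_t³/μ) = π√((3.645752×10^8)³ / 1.327×10^11) = 6.003×10^7 s.
Converting: 6.003×10^7 s ÷ 3.15576×10^7 s/year (365.25 × 86400) = 1.90 years.

t = 1.90 years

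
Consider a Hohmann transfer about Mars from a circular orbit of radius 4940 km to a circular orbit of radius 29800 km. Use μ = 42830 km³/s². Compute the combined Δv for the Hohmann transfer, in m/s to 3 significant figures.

The Hohmann ellipse has a_t = (r₁ + r₂)/2 = 17370 km.
Circular speed at r₁: v₁ = √(μ/r₁) = √(42830/4940) = 2.9445 km/s.
Transfer-orbit speed at r₁ (vis-viva): v_p = √[μ(2/r₁ − 1/a_t)] = 3.8567 km/s.
First burn Δv₁ = |v_p − v₁| = 0.9122 km/s.
At r₂, v₂ = √(μ/r₂) = 1.19885 km/s.
Transfer-orbit speed at r₂: v_a = √[μ(2/r₂ − 1/a_t)] = 0.639336 km/s.
Second burn Δv₂ = |v₂ − v_a| = 0.5595 km/s.
Total Δv = Δv₁ + Δv₂ = 1.472 km/s.

Δv = 1470 m/s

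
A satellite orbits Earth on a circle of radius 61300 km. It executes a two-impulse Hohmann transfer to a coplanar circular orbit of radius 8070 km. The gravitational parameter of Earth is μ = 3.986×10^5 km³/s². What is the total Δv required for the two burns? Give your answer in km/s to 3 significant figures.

The Hohmann ellipse has a_t = (r₁ + r₂)/2 = 34685 km.
Circular speed at r₁: v₁ = √(μ/r₁) = √(3.986×10^5/61300) = 2.550 km/s.
On the transfer ellipse at r₁, vis-viva gives v_a = √[μ(2/r₁ − 1/a_t)] = 1.230 km/s.
First burn Δv₁ = |v_a − v₁| = 1.320 km/s.
Circular speed at r₂: v₂ = √(μ/r₂) = 7.028 km/s.
Transfer-orbit speed at r₂: v_p = √[μ(2/r₂ − 1/a_t)] = 9.343 km/s.
Second burn Δv₂ = |v₂ − v_p| = 2.315 km/s.
Δv = Δv₁ + Δv₂ = 1.320 + 2.315 = 3.635 km/s.

Δv = 3.64 km/s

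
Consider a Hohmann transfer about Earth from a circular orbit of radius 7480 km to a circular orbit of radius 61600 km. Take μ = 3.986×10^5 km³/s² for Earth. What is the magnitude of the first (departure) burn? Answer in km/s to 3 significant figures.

Semi-major axis of the transfer orbit: a_t = (7480 + 61600)/2 = 34540 km.
Circular speed at r = 7480 km: v_c = √(μ/r) = 7.300 km/s.
Vis-viva on the transfer ellipse at r = 7480 km gives v_t = √[μ(2/r − 1/a_t)] = 9.749 km/s.
Δv₁ = |v_t − v_c| = |9.749 − 7.300| = 2.449 km/s.

Δv₁ = 2.45 km/s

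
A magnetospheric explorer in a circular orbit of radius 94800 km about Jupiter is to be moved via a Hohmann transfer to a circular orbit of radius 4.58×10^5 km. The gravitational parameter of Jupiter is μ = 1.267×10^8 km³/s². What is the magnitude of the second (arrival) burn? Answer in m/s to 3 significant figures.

Semi-major axis of the transfer orbit: a_t = (94800 + 4.580×10^5)/2 = 2.764×10^5 km.
On the circular orbit at r = 4.580×10^5 km, v_c = √(μ/r) = 16.6324 km/s.
Vis-viva on the transfer ellipse at r = 4.580×10^5 km gives v_t = √[μ(2/r − 1/a_t)] = 9.74071 km/s.
Δv₂ = |v_t − v_c| = |9.74071 − 16.6324| = 6.892 km/s.

Δv₂ = 6890 m/s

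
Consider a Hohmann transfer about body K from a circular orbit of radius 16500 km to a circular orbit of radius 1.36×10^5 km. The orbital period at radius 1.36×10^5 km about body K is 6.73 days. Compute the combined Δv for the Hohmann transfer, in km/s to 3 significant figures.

From Kepler's third law T² = 4π²r³/μ at r = 1.36×10^5 km, T = 6.73 days = 6.73 × 86400 s = 5.81472×10^5 s: μ = 4π²r³/T² = 2.93710×10^5 km³/s².
The Hohmann ellipse has a_t = (r₁ + r₂)/2 = 76250 km.
At r₁ the circular-orbit speed is v₁ = √(μ/r₁) = 4.219 km/s.
On the transfer ellipse at r₁, vis-viva gives v_p = √[μ(2/r₁ − 1/a_t)] = 5.635 km/s.
First burn Δv₁ = |v_p − v₁| = 1.416 km/s.
At r₂, v₂ = √(μ/r₂) = 1.4696 km/s.
Transfer-orbit speed at r₂: v_a = √[μ(2/r₂ − 1/a_t)] = 0.68362 km/s.
Second burn Δv₂ = |v₂ − v_a| = 0.7860 km/s.
Δv = Δv₁ + Δv₂ = 1.416 + 0.7860 = 2.202 km/s.

Δv = 2.20 km/s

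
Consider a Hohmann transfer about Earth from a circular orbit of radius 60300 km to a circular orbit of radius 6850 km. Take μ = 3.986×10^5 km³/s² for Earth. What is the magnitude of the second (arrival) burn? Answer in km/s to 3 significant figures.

Δv₂ = 2.59 km/s

Semi-major axis of the transfer orbit: a_t = (60300 + 6850)/2 = 33575 km.
On the circular orbit at r = 6850 km, v_c = √(μ/r) = 7.6282 km/s.
Transfer-orbit speed at the same r (vis-viva, a = a_t): v_t = √[μ(2/r − 1/a_t)] = 10.223 km/s.
Δv₂ = |v_t − v_c| = |10.223 − 7.6282| = 2.595 km/s.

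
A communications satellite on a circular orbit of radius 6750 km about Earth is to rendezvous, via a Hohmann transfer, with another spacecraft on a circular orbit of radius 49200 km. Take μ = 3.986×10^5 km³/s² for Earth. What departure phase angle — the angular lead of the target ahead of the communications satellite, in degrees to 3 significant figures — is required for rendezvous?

The Hohmann ellipse has a_t = (r₁ + r₂)/2 = 27975 km.
The half-period of the transfer ellipse is t = π√(a_t³/μ) = 23280 s.
The target's mean motion on its circular orbit is ω₂ = √(μ/r₂³) = 5.785×10^-5 rad/s.
Angle swept by the target during transfer: ω₂·t = 1.347 rad = 77.18°.
The communications satellite traverses 180° on the transfer ellipse, so the target must lead by 180° − 77.18° = 103°.

φ = 103°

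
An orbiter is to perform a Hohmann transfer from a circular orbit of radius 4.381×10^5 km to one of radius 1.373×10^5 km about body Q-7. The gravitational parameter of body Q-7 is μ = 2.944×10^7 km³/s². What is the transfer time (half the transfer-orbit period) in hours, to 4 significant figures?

t = 24.82 hours

Semi-major axis of the transfer orbit: a_t = (4.381×10^5 + 1.373×10^5)/2 = 2.877×10^5 km.
By Kepler's third law the transfer-orbit period is T = 2π√(a_t³/μ), so t = T/2 = 89350 s.
Converting: 89350 s ÷ 3600 s/hour = 24.82 hours.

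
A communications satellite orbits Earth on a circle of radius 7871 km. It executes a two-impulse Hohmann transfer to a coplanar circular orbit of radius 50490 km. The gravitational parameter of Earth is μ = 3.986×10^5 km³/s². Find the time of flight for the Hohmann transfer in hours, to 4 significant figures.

t = 6.890 hours

Transfer-ellipse semi-major axis a_t = (r₁ + r₂)/2 = (7871 + 50490)/2 = 29180.5 km.
Half the transfer-orbit period gives t = π√(a_t³/μ) = 24804 s.
Converting: 24804 s ÷ 3600 s/hour = 6.890 hours.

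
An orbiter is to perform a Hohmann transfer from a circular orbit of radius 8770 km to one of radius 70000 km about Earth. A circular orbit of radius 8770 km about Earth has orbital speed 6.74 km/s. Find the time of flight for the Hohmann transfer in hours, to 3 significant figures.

t = 10.8 hours

From the circular-orbit relation v² = μ/r at r = 8770 km: μ = v²r = (6.74)² × 8770 = 3.98400×10^5 km³/s².
Semi-major axis of the transfer orbit: a_t = (8770 + 70000)/2 = 39385 km.
Half the transfer-orbit period gives t = π√(a_t³/μ) = 38900 s.
Converting: 38900 s ÷ 3600 s/hour = 10.8 hours.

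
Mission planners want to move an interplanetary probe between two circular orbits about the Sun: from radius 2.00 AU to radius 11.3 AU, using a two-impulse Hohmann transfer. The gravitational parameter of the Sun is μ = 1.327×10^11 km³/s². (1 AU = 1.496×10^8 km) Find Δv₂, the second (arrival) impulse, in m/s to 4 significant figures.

Δv₂ = 4001 m/s

In km: r₁ = 2.00 × 1.496×10^8 = 2.992×10^8 km; r₂ = 11.3 × 1.496×10^8 = 1.69048×10^9 km.
Transfer-ellipse semi-major axis a_t = (r₁ + r₂)/2 = (2.992×10^8 + 1.69048×10^9)/2 = 9.9484×10^8 km.
Circular speed at r = 1.69048×10^9 km: v_c = √(μ/r) = 8.860 km/s.
Vis-viva on the transfer ellipse at r = 1.69048×10^9 km gives v_t = √[μ(2/r − 1/a_t)] = 4.859 km/s.
Δv₂ = |v_t − v_c| = |4.859 − 8.860| = 4.001 km/s.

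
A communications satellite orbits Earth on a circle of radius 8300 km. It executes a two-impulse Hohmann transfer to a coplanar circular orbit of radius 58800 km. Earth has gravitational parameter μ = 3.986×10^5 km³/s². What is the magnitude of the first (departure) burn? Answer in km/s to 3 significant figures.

Semi-major axis of the transfer orbit: a_t = (8300 + 58800)/2 = 33550 km.
Circular speed at r = 8300 km: v_c = √(μ/r) = 6.930 km/s.
Vis-viva on the transfer ellipse at r = 8300 km gives v_t = √[μ(2/r − 1/a_t)] = 9.174 km/s.
Δv₁ = |v_t − v_c| = |9.174 − 6.930| = 2.244 km/s.

Δv₁ = 2.24 km/s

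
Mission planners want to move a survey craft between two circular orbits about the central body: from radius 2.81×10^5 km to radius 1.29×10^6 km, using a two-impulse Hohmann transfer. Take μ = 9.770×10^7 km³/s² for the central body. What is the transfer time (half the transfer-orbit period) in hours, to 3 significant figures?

Transfer-ellipse semi-major axis a_t = (r₁ + r₂)/2 = (2.810×10^5 + 1.290×10^6)/2 = 7.855×10^5 km.
Half the transfer-orbit period gives t = π√(a_t³/μ) = 2.213×10^5 s.
Converting: 2.213×10^5 s ÷ 3600 s/hour = 61.5 hours.

t = 61.5 hours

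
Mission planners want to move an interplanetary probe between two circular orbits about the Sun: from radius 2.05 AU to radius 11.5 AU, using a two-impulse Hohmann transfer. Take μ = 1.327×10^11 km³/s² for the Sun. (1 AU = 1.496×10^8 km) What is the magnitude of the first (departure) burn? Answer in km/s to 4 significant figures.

Δv₁ = 6.300 km/s

In km: r₁ = 2.05 × 1.496×10^8 = 3.0668×10^8 km; r₂ = 11.5 × 1.496×10^8 = 1.7204×10^9 km.
The Hohmann ellipse has a_t = (r₁ + r₂)/2 = 1.01354×10^9 km.
Circular speed at r = 3.0668×10^8 km: v_c = √(μ/r) = 20.80 km/s.
Vis-viva on the transfer ellipse at r = 3.0668×10^8 km gives v_t = √[μ(2/r − 1/a_t)] = 27.10 km/s.
Δv₁ = |v_t − v_c| = |27.10 − 20.80| = 6.300 km/s.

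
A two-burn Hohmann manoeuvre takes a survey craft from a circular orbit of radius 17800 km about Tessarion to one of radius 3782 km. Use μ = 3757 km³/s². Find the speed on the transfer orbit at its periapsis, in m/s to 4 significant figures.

Transfer-ellipse semi-major axis a_t = (r₁ + r₂)/2 = (17800 + 3782)/2 = 10791 km.
The periapsis of the transfer ellipse is at r = 3782 km.
Applying v² = μ(2/r − 1/a_t): v = 1.280 km/s.

v = 1280 m/s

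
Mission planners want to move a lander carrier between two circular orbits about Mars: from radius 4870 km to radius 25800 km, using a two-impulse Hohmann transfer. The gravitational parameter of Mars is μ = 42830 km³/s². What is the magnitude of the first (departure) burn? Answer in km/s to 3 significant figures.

Transfer-ellipse semi-major axis a_t = (r₁ + r₂)/2 = (4870 + 25800)/2 = 15335 km.
Circular speed at r = 4870 km: v_c = √(μ/r) = 2.966 km/s.
Vis-viva on the transfer ellipse at r = 4870 km gives v_t = √[μ(2/r − 1/a_t)] = 3.847 km/s.
Δv₁ = |v_t − v_c| = |3.847 − 2.966| = 0.8810 km/s.

Δv₁ = 0.881 km/s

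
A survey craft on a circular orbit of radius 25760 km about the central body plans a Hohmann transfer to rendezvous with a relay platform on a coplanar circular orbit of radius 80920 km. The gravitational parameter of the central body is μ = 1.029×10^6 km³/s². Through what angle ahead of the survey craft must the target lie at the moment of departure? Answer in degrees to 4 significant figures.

The Hohmann ellipse has a_t = (r₁ + r₂)/2 = 53340 km.
Transfer time t = π√(a_t³/μ) = 38150 s.
The target's mean motion on its circular orbit is ω₂ = √(μ/r₂³) = 4.407×10^-5 rad/s.
Angle swept by the target during transfer: ω₂·t = 1.6813 rad = 96.33°.
The survey craft traverses 180° on the transfer ellipse, so the target must lead by 180° − 96.33° = 83.67°.

φ = 83.67°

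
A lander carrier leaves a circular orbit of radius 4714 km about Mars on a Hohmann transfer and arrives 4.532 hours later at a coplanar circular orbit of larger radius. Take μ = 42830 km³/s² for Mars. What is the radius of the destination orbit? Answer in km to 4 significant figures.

r₂ = 16270 km

Transfer time t = 4.532 hours = 16315.2 s, and t = π√(a_t³/μ).
So a_t = (μ t²/π²)^(1/3) = (42830 × (16315.2)² / π²)^(1/3) = 10492 km.
Since a_t = (r₁ + r₂)/2, r₂ = 2a_t − r₁ = 2×10492 − 4714 = 16270 km.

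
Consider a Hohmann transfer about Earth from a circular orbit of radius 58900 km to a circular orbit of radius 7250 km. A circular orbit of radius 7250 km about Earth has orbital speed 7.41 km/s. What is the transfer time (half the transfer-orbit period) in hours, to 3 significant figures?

t = 8.32 hours

From the circular-orbit relation v² = μ/r at r = 7250 km: μ = v²r = (7.41)² × 7250 = 3.98084×10^5 km³/s².
The Hohmann ellipse has a_t = (r₁ + r₂)/2 = 33075 km.
Half the transfer-orbit period gives t = π√(a_t³/μ) = 29950 s.
Converting: 29950 s ÷ 3600 s/hour = 8.32 hours.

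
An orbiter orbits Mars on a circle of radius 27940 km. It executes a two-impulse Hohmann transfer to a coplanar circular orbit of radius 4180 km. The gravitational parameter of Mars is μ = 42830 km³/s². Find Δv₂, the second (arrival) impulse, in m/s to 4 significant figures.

Semi-major axis of the transfer orbit: a_t = (27940 + 4180)/2 = 16060 km.
Circular speed at r = 4180 km: v_c = √(μ/r) = 3.201 km/s.
Vis-viva on the transfer ellipse at r = 4180 km gives v_t = √[μ(2/r − 1/a_t)] = 4.222 km/s.
Δv₂ = |v_t − v_c| = |4.222 − 3.201| = 1.021 km/s.

Δv₂ = 1021 m/s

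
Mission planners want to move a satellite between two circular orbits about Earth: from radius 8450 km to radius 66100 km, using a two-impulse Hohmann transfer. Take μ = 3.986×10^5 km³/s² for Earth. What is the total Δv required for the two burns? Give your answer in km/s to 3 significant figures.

Transfer-ellipse semi-major axis a_t = (r₁ + r₂)/2 = (8450 + 66100)/2 = 37275 km.
At r₁ the circular-orbit speed is v₁ = √(μ/r₁) = 6.868 km/s.
On the transfer ellipse at r₁, vis-viva equation gives v_p = √[μ(2/r₁ − 1/a_t)] = 9.146 km/s.
First burn Δv₁ = |v_p − v₁| = 2.278 km/s.
At r₂, v₂ = √(μ/r₂) = 2.45566 km/s.
Transfer-orbit speed at r₂: v_a = √[μ(2/r₂ − 1/a_t)] = 1.16920 km/s.
Second burn Δv₂ = |v₂ − v_a| = 1.286 km/s.
Δv = Δv₁ + Δv₂ = 2.278 + 1.286 = 3.564 km/s.

Δv = 3.56 km/s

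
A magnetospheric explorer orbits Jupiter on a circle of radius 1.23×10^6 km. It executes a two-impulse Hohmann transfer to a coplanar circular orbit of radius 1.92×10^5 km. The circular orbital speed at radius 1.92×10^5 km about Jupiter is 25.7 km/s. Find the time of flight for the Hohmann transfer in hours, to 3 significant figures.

t = 46.5 hours

From the circular-orbit relation v² = μ/r at r = 1.92×10^5 km: μ = v²r = (25.7)² × 1.92×10^5 = 1.26814×10^8 km³/s².
Transfer-ellipse semi-major axis a_t = (r₁ + r₂)/2 = (1.230×10^6 + 1.920×10^5)/2 = 7.110×10^5 km.
Transfer time t = π√(a_t³/μ) = π√((7.110×10^5)³ / 1.26814×10^8) = 1.673×10^5 s.
Converting: 1.673×10^5 s ÷ 3600 s/hour = 46.5 hours.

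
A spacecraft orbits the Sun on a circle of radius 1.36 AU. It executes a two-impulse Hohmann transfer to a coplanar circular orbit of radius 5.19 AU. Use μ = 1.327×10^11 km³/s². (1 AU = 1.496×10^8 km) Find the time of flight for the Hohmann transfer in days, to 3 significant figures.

t = 1080 days

In km: r₁ = 1.36 × 1.496×10^8 = 2.03456×10^8 km; r₂ = 5.19 × 1.496×10^8 = 7.76424×10^8 km.
Semi-major axis of the transfer orbit: a_t = (2.03456×10^8 + 7.76424×10^8)/2 = 4.8994×10^8 km.
By Kepler's third law the transfer-orbit period is T = 2π√(a_t³/μ), so t = T/2 = 9.353×10^7 s.
Converting: 9.353×10^7 s ÷ 86400 s/day = 1080 days.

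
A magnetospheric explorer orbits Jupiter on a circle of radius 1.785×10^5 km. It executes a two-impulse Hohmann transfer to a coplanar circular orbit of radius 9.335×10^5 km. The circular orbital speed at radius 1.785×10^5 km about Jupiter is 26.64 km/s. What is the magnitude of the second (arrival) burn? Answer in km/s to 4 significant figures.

From the circular-orbit relation v² = μ/r at r = 1.785×10^5 km: μ = v²r = (26.64)² × 1.785×10^5 = 1.26680×10^8 km³/s².
Semi-major axis of the transfer orbit: a_t = (1.785×10^5 + 9.335×10^5)/2 = 5.560×10^5 km.
On the circular orbit at r = 9.335×10^5 km, v_c = √(μ/r) = 11.65 km/s.
Vis-viva on the transfer ellipse at r = 9.335×10^5 km gives v_t = √[μ(2/r − 1/a_t)] = 6.601 km/s.
Δv₂ = |v_t − v_c| = |6.601 − 11.65| = 5.049 km/s.

Δv₂ = 5.049 km/s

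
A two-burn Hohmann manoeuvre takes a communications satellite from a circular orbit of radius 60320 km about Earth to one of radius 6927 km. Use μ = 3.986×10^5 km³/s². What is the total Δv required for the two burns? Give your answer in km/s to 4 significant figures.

Transfer-ellipse semi-major axis a_t = (r₁ + r₂)/2 = (60320 + 6927)/2 = 33623.5 km.
At r₁ the circular-orbit speed is v₁ = √(μ/r₁) = 2.5706 km/s.
On the transfer ellipse at r₁, vis-viva gives v_a = √[μ(2/r₁ − 1/a_t)] = 1.1668 km/s.
First burn Δv₁ = |v_a − v₁| = 1.4038 km/s.
At r₂, v₂ = √(μ/r₂) = 7.58571 km/s.
Transfer-orbit speed at r₂: v_p = √[μ(2/r₂ − 1/a_t)] = 10.1603 km/s.
Second burn Δv₂ = |v₂ − v_p| = 2.5746 km/s.
Total Δv = Δv₁ + Δv₂ = 3.978 km/s.

Δv = 3.978 km/s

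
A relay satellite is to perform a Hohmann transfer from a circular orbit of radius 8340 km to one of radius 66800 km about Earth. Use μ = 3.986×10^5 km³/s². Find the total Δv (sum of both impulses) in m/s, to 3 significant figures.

Transfer-ellipse semi-major axis a_t = (r₁ + r₂)/2 = (8340 + 66800)/2 = 37570 km.
At r₁ the circular-orbit speed is v₁ = √(μ/r₁) = 6.913 km/s.
On the transfer ellipse at r₁, vis-viva gives v_p = √[μ(2/r₁ − 1/a_t)] = 9.218 km/s.
First burn Δv₁ = |v_p − v₁| = 2.305 km/s.
At r₂, v₂ = √(μ/r₂) = 2.443 km/s.
Transfer-orbit speed at r₂: v_a = √[μ(2/r₂ − 1/a_t)] = 1.151 km/s.
Second burn Δv₂ = |v₂ − v_a| = 1.292 km/s.
Total Δv = Δv₁ + Δv₂ = 3.597 km/s.

Δv = 3600 m/s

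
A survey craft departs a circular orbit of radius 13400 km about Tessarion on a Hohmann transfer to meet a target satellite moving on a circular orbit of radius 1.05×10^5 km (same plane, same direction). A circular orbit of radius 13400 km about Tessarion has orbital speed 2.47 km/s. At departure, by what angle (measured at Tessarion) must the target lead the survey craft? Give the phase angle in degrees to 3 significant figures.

From the circular-orbit relation v² = μ/r at r = 13400 km: μ = v²r = (2.47)² × 13400 = 81752.1 km³/s².
The Hohmann ellipse has a_t = (r₁ + r₂)/2 = 59200 km.
The half-period of the transfer ellipse is t = π√(a_t³/μ) = 1.583×10^5 s.
The target's mean motion on its circular orbit is ω₂ = √(μ/r₂³) = 8.404×10^-6 rad/s.
Angle swept by the target during transfer: ω₂·t = 1.330 rad = 76.20°.
The survey craft traverses 180° on the transfer ellipse, so the target must lead by 180° − 76.20° = 104°.

φ = 104°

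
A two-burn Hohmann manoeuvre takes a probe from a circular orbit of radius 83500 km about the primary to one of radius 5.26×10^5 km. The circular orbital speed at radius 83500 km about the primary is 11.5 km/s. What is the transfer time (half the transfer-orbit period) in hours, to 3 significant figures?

From the circular-orbit relation v² = μ/r at r = 83500 km: μ = v²r = (11.5)² × 83500 = 1.10429×10^7 km³/s².
Transfer-ellipse semi-major axis a_t = (r₁ + r₂)/2 = (83500 + 5.260×10^5)/2 = 3.0475×10^5 km.
Transfer time t = π√(a_t³/μ) = π√((3.0475×10^5)³ / 1.10429×10^7) = 1.590×10^5 s.
Converting: 1.590×10^5 s ÷ 3600 s/hour = 44.2 hours.

t = 44.2 hours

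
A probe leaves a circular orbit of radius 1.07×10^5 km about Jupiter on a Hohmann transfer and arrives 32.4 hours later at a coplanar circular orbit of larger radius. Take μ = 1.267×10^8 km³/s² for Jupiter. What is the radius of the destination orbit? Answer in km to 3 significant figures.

Transfer time t = 32.4 hours = 1.1664×10^5 s, and t = π√(a_t³/μ).
So a_t = (μ t²/π²)^(1/3) = (1.267×10^8 × (1.1664×10^5)² / π²)^(1/3) = 5.5897×10^5 km.
Since a_t = (r₁ + r₂)/2, r₂ = 2a_t − r₁ = 2×5.5897×10^5 − 1.070×10^5 = 1.01094×10^6 km.

r₂ = 1.01×10^6 km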